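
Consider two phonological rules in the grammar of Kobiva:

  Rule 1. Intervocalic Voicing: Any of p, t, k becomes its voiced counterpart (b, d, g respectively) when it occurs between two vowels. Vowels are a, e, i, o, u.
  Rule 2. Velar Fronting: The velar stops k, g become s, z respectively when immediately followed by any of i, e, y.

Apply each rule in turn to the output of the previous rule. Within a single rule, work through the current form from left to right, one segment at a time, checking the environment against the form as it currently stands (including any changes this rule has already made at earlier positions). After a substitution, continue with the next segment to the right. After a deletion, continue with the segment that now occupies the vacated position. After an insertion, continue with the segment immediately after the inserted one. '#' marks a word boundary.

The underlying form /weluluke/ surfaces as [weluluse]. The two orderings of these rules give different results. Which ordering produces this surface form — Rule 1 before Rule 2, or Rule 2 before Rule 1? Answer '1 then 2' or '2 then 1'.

2 then 1

Order 1 then 2:
  1 Intervocalic Voicing: [weluluke] → [weluluge]
  2 Velar Fronting: [weluluge] → [weluluze]
  result: [weluluze]
Order 2 then 1:
  2 Velar Fronting: [weluluke] → [weluluse]
  1 Intervocalic Voicing: no change — [weluluse]
  result: [weluluse]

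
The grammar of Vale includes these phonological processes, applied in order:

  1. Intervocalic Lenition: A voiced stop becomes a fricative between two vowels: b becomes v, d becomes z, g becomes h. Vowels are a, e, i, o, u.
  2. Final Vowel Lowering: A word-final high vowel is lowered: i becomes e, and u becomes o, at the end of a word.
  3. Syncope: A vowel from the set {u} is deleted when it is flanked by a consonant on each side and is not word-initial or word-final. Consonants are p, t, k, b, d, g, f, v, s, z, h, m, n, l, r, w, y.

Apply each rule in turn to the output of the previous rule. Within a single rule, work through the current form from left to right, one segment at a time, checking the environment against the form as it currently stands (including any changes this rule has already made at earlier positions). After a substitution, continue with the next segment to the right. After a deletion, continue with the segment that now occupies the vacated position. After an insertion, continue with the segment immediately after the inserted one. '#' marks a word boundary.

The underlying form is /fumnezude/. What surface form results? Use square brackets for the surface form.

[fmnezze]

1 Intervocalic Lenition: [fumnezude] → [fumnezuze]
2 Final Vowel Lowering: no change — [fumnezuze]
3 Syncope: [fumnezuze] → [fmnezze]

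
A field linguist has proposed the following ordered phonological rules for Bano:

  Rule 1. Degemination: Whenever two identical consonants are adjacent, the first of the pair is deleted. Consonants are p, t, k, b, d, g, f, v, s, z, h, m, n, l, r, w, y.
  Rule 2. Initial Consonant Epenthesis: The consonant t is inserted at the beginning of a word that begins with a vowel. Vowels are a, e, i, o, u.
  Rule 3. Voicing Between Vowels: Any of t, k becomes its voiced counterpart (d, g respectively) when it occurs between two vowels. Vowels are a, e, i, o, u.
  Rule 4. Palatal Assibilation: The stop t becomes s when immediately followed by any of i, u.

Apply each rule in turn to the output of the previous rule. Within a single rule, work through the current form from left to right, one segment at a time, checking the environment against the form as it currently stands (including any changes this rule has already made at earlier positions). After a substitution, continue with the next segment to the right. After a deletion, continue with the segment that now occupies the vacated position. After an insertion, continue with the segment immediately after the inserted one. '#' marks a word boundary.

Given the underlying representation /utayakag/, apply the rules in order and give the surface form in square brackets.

[sudayagag]

Rule 1 Degemination: no change — [utayakag]
Rule 2 Initial Consonant Epenthesis: [utayakag] → [tutayakag]
Rule 3 Voicing Between Vowels: [tutayakag] → [tudayagag]
Rule 4 Palatal Assibilation: [tudayagag] → [sudayagag]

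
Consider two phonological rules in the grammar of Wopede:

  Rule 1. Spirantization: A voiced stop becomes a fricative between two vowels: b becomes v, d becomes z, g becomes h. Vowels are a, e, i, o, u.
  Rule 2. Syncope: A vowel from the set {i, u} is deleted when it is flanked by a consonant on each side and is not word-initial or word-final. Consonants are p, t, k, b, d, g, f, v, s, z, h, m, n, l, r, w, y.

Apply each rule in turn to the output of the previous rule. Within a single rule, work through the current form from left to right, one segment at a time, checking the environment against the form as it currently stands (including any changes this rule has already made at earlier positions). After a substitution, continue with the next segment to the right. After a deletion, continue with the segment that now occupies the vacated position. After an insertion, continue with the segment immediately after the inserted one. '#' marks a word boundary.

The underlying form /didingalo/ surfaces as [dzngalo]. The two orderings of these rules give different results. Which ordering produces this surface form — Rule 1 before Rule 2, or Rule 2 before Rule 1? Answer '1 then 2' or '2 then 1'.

Order 1 then 2:
  1 Spirantization: [didingalo] → [dizingalo]
  2 Syncope: [dizingalo] → [dzngalo]
  result: [dzngalo]
Order 2 then 1:
  2 Syncope: [didingalo] → [ddngalo]
  1 Spirantization: no change — [ddngalo]
  result: [ddngalo]

1 then 2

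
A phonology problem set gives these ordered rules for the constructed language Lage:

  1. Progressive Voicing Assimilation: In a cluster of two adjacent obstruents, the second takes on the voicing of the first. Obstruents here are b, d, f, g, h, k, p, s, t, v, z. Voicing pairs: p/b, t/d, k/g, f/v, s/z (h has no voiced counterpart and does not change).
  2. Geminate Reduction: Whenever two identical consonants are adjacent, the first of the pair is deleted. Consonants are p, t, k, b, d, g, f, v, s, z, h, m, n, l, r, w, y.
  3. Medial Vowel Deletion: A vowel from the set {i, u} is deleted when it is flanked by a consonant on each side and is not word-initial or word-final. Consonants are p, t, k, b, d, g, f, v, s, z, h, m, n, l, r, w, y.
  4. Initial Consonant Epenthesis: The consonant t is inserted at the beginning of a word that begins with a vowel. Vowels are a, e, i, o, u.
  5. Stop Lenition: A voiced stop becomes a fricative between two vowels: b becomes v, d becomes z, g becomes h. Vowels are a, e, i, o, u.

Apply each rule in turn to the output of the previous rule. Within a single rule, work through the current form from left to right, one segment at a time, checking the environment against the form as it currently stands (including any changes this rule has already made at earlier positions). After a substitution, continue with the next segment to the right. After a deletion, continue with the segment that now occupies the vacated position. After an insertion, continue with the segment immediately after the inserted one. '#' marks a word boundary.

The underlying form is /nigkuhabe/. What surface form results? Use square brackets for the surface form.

1 Progressive Voicing Assimilation: [nigkuhabe] → [nigguhabe]
2 Geminate Reduction: [nigguhabe] → [niguhabe]
3 Medial Vowel Deletion: [niguhabe] → [nghabe]
4 Initial Consonant Epenthesis: no change — [nghabe]
5 Stop Lenition: [nghabe] → [nghave]

[nghave]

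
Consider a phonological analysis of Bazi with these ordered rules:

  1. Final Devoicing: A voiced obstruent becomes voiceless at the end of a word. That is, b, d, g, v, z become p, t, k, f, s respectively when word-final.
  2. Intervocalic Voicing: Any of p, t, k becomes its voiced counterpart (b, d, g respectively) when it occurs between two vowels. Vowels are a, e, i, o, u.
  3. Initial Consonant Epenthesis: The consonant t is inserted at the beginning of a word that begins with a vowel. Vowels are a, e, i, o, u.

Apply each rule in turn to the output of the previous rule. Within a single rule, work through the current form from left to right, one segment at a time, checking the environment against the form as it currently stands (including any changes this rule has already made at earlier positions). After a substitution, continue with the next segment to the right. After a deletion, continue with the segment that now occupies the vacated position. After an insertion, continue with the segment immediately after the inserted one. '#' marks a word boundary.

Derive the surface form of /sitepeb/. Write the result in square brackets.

[sidebep]

1 Final Devoicing: [sitepeb] → [sitepep]
2 Intervocalic Voicing: [sitepep] → [sidebep]
3 Initial Consonant Epenthesis: no change — [sidebep]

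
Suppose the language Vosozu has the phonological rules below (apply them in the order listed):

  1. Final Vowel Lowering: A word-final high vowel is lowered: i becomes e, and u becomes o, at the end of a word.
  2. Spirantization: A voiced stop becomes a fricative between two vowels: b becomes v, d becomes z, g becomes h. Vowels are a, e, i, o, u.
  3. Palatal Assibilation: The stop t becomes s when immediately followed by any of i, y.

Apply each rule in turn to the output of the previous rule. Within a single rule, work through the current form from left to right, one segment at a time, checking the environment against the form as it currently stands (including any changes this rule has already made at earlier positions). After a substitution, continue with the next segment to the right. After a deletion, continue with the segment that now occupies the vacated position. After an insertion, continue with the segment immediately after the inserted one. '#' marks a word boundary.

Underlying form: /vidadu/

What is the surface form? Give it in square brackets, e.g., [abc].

[vizazo]

1 Final Vowel Lowering: [vidadu] → [vidado]
2 Spirantization: [vidado] → [vizazo]
3 Palatal Assibilation: no change — [vizazo]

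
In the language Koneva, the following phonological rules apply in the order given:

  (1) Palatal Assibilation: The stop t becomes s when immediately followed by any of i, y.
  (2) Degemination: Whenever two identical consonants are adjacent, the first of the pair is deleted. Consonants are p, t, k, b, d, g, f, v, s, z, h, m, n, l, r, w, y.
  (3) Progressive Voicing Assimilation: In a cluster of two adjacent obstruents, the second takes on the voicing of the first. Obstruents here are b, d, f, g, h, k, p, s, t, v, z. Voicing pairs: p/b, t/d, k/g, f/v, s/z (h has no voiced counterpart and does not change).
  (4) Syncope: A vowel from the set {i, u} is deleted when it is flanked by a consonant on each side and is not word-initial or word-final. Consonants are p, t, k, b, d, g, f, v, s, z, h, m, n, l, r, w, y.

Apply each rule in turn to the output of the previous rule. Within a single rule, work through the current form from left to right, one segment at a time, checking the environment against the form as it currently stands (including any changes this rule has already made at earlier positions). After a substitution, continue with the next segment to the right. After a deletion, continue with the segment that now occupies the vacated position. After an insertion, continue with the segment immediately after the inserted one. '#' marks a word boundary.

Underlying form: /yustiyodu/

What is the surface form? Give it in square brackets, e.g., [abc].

[ysyodu]

(1) Palatal Assibilation: [yustiyodu] → [yussiyodu]
(2) Degemination: [yussiyodu] → [yusiyodu]
(3) Progressive Voicing Assimilation: no change — [yusiyodu]
(4) Syncope: [yusiyodu] → [ysyodu]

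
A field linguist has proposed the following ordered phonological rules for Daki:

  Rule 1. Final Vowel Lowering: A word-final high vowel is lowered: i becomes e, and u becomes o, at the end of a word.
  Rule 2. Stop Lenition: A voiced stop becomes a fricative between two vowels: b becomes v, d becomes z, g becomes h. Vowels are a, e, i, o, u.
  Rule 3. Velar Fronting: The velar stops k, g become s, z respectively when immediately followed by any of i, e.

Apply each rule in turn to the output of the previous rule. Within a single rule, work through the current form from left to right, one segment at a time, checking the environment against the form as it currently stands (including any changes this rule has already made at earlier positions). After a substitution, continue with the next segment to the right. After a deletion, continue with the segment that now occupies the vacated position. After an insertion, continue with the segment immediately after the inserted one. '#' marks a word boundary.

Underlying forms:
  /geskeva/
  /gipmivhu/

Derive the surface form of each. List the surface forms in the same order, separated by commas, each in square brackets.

[zesseva], [zipmivho]

/geskeva/:
  Rule 1 Final Vowel Lowering: no change — [geskeva]
  Rule 2 Stop Lenition: no change — [geskeva]
  Rule 3 Velar Fronting: [geskeva] → [zesseva]
/gipmivhu/:
  Rule 1 Final Vowel Lowering: [gipmivhu] → [gipmivho]
  Rule 2 Stop Lenition: no change — [gipmivho]
  Rule 3 Velar Fronting: [gipmivho] → [zipmivho]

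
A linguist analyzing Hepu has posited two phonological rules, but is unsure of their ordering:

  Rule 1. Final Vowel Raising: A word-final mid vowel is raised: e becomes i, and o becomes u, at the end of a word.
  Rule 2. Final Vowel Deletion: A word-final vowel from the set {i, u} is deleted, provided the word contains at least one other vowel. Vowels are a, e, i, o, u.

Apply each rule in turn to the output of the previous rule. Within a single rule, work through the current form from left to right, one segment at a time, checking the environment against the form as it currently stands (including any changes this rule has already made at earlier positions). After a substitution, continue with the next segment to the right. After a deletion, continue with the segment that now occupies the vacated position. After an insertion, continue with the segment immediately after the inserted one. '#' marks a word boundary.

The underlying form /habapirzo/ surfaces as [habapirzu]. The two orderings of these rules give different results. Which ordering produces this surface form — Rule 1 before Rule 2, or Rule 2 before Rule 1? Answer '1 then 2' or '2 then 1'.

Order 1 then 2:
  1 Final Vowel Raising: [habapirzo] → [habapirzu]
  2 Final Vowel Deletion: [habapirzu] → [habapirz]
  result: [habapirz]
Order 2 then 1:
  2 Final Vowel Deletion: no change — [habapirzo]
  1 Final Vowel Raising: [habapirzo] → [habapirzu]
  result: [habapirzu]

2 then 1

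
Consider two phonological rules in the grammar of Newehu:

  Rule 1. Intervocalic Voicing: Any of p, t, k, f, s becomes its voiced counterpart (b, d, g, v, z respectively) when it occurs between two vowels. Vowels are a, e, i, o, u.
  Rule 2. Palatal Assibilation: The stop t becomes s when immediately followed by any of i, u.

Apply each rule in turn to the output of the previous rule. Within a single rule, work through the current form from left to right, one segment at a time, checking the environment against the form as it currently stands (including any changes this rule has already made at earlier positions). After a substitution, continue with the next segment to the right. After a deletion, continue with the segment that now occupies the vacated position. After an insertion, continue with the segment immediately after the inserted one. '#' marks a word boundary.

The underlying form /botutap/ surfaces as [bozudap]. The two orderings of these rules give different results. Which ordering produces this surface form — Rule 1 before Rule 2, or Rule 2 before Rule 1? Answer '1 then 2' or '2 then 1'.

2 then 1

Order 1 then 2:
  1 Intervocalic Voicing: [botutap] → [bodudap]
  2 Palatal Assibilation: no change — [bodudap]
  result: [bodudap]
Order 2 then 1:
  2 Palatal Assibilation: [botutap] → [bosutap]
  1 Intervocalic Voicing: [bosutap] → [bozudap]
  result: [bozudap]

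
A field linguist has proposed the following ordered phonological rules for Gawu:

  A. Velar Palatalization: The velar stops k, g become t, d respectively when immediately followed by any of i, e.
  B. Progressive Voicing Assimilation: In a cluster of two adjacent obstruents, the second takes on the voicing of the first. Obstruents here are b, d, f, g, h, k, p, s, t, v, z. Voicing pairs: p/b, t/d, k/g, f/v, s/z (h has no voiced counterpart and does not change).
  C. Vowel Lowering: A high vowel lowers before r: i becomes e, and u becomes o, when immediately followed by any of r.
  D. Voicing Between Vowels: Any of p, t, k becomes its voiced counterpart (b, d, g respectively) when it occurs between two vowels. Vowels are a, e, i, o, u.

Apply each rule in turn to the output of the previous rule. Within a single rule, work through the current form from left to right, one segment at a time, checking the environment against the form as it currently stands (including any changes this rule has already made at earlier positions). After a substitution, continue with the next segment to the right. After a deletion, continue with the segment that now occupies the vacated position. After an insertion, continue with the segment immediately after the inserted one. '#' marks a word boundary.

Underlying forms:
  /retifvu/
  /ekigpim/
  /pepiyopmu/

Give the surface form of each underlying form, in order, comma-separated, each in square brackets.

[rediffu], [edigbim], [pebiyopmu]

/retifvu/:
  A Velar Palatalization: no change — [retifvu]
  B Progressive Voicing Assimilation: [retifvu] → [retiffu]
  C Vowel Lowering: no change — [retiffu]
  D Voicing Between Vowels: [retiffu] → [rediffu]
/ekigpim/:
  A Velar Palatalization: [ekigpim] → [etigpim]
  B Progressive Voicing Assimilation: [etigpim] → [etigbim]
  C Vowel Lowering: no change — [etigbim]
  D Voicing Between Vowels: [etigbim] → [edigbim]
/pepiyopmu/:
  A Velar Palatalization: no change — [pepiyopmu]
  B Progressive Voicing Assimilation: no change — [pepiyopmu]
  C Vowel Lowering: no change — [pepiyopmu]
  D Voicing Between Vowels: [pepiyopmu] → [pebiyopmu]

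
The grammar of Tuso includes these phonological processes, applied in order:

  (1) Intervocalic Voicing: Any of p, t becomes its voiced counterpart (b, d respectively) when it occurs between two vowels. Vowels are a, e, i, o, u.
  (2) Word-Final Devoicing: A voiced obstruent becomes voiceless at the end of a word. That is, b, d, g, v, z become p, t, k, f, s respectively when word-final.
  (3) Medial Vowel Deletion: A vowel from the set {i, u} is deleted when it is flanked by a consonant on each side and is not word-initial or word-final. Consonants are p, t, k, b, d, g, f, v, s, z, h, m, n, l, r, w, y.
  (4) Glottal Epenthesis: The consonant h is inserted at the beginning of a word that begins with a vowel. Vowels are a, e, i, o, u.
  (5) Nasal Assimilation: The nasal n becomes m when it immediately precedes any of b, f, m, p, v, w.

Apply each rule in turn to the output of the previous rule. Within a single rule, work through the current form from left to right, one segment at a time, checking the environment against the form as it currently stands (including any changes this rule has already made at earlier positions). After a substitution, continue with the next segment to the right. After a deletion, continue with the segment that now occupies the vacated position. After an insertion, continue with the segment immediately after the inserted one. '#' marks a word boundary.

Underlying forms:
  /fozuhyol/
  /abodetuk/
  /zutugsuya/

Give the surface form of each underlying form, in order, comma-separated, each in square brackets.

[fozhyol], [habodedk], [zdgsya]

/fozuhyol/:
  (1) Intervocalic Voicing: no change — [fozuhyol]
  (2) Word-Final Devoicing: no change — [fozuhyol]
  (3) Medial Vowel Deletion: [fozuhyol] → [fozhyol]
  (4) Glottal Epenthesis: no change — [fozhyol]
  (5) Nasal Assimilation: no change — [fozhyol]
/abodetuk/:
  (1) Intervocalic Voicing: [abodetuk] → [abodeduk]
  (2) Word-Final Devoicing: no change — [abodeduk]
  (3) Medial Vowel Deletion: [abodeduk] → [abodedk]
  (4) Glottal Epenthesis: [abodedk] → [habodedk]
  (5) Nasal Assimilation: no change — [habodedk]
/zutugsuya/:
  (1) Intervocalic Voicing: [zutugsuya] → [zudugsuya]
  (2) Word-Final Devoicing: no change — [zudugsuya]
  (3) Medial Vowel Deletion: [zudugsuya] → [zdgsya]
  (4) Glottal Epenthesis: no change — [zdgsya]
  (5) Nasal Assimilation: no change — [zdgsya]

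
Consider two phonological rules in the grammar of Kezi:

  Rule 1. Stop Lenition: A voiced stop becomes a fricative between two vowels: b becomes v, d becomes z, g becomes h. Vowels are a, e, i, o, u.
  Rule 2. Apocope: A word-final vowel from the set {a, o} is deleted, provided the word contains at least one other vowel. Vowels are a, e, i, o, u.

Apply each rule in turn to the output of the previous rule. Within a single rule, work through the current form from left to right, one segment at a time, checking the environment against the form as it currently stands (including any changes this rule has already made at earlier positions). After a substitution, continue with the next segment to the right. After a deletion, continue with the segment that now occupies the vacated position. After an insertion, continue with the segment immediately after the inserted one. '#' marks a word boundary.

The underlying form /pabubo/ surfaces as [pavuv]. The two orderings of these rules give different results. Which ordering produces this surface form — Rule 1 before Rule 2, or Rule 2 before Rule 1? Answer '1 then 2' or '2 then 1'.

1 then 2

Order 1 then 2:
  1 Stop Lenition: [pabubo] → [pavuvo]
  2 Apocope: [pavuvo] → [pavuv]
  result: [pavuv]
Order 2 then 1:
  2 Apocope: [pabubo] → [pabub]
  1 Stop Lenition: [pabub] → [pavub]
  result: [pavub]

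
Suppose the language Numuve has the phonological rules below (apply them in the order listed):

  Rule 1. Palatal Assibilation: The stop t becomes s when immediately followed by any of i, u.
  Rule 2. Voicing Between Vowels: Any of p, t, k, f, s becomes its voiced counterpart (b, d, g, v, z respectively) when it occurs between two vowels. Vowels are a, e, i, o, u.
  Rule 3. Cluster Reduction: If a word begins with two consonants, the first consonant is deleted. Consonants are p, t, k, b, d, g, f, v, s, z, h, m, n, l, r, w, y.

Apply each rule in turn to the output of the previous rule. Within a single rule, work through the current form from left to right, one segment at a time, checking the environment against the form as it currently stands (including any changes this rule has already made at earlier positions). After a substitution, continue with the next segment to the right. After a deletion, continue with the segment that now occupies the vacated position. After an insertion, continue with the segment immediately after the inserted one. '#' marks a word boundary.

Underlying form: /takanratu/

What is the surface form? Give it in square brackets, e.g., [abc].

Rule 1 Palatal Assibilation: [takanratu] → [takanrasu]
Rule 2 Voicing Between Vowels: [takanrasu] → [taganrazu]
Rule 3 Cluster Reduction: no change — [taganrazu]

[taganrazu]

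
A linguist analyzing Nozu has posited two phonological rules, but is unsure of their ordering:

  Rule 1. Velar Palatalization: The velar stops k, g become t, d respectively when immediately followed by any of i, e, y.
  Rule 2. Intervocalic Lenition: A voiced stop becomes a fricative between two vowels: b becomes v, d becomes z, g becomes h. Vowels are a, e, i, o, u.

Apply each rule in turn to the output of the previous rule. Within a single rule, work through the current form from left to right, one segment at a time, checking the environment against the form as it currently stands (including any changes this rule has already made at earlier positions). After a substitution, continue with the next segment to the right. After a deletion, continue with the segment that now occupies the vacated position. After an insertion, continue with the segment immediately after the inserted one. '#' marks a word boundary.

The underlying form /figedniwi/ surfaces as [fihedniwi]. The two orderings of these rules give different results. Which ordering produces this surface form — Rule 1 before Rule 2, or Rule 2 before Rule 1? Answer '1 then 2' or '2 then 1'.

2 then 1

Order 1 then 2:
  1 Velar Palatalization: [figedniwi] → [fidedniwi]
  2 Intervocalic Lenition: [fidedniwi] → [fizedniwi]
  result: [fizedniwi]
Order 2 then 1:
  2 Intervocalic Lenition: [figedniwi] → [fihedniwi]
  1 Velar Palatalization: no change — [fihedniwi]
  result: [fihedniwi]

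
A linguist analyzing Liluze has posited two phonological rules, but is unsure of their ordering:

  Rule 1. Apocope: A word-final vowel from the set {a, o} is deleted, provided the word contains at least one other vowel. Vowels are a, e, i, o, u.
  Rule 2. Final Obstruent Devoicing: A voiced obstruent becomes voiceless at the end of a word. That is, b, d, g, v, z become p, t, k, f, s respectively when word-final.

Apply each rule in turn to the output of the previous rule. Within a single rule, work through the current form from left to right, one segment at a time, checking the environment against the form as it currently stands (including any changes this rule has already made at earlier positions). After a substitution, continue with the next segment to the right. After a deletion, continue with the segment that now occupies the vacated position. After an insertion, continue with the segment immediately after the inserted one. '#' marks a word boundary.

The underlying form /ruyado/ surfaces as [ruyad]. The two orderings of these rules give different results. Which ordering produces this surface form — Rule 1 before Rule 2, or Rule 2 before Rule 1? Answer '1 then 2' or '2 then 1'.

2 then 1

Order 1 then 2:
  1 Apocope: [ruyado] → [ruyad]
  2 Final Obstruent Devoicing: [ruyad] → [ruyat]
  result: [ruyat]
Order 2 then 1:
  2 Final Obstruent Devoicing: no change — [ruyado]
  1 Apocope: [ruyado] → [ruyad]
  result: [ruyad]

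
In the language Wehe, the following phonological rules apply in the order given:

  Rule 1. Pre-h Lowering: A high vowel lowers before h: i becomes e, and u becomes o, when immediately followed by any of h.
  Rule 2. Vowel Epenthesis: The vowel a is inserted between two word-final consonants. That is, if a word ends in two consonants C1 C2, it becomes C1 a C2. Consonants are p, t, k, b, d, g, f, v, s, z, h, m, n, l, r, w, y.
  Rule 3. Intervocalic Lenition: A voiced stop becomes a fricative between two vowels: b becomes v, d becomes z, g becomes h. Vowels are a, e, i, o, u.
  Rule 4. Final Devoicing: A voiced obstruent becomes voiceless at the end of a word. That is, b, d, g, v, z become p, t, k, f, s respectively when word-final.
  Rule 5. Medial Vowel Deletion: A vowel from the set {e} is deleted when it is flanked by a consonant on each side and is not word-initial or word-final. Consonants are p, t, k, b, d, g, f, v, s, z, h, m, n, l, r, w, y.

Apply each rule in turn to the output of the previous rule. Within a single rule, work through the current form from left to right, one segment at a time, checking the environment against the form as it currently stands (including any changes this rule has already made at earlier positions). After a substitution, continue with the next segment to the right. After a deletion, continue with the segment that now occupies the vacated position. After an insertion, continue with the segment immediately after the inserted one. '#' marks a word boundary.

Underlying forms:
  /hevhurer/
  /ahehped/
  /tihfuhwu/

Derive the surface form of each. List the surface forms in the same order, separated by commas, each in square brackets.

/hevhurer/:
  Rule 1 Pre-h Lowering: no change — [hevhurer]
  Rule 2 Vowel Epenthesis: no change — [hevhurer]
  Rule 3 Intervocalic Lenition: no change — [hevhurer]
  Rule 4 Final Devoicing: no change — [hevhurer]
  Rule 5 Medial Vowel Deletion: [hevhurer] → [hvhurr]
/ahehped/:
  Rule 1 Pre-h Lowering: no change — [ahehped]
  Rule 2 Vowel Epenthesis: no change — [ahehped]
  Rule 3 Intervocalic Lenition: no change — [ahehped]
  Rule 4 Final Devoicing: [ahehped] → [ahehpet]
  Rule 5 Medial Vowel Deletion: [ahehpet] → [ahhpt]
/tihfuhwu/:
  Rule 1 Pre-h Lowering: [tihfuhwu] → [tehfohwu]
  Rule 2 Vowel Epenthesis: no change — [tehfohwu]
  Rule 3 Intervocalic Lenition: no change — [tehfohwu]
  Rule 4 Final Devoicing: no change — [tehfohwu]
  Rule 5 Medial Vowel Deletion: [tehfohwu] → [thfohwu]

[hvhurr], [ahhpt], [thfohwu]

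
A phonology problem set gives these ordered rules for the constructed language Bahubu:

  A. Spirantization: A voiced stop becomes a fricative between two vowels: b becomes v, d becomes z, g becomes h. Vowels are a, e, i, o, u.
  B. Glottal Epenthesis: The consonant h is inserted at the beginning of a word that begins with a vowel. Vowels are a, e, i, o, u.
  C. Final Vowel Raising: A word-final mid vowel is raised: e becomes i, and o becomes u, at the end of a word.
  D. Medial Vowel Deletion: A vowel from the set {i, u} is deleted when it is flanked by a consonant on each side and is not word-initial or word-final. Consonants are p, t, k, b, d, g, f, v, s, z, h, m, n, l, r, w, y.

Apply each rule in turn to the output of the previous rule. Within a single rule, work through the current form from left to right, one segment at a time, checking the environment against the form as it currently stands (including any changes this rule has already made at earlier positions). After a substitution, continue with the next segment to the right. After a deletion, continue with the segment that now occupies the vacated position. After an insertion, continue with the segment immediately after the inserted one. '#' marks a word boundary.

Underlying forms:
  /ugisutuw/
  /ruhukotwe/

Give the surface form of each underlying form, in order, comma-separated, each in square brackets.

/ugisutuw/:
  A Spirantization: [ugisutuw] → [uhisutuw]
  B Glottal Epenthesis: [uhisutuw] → [huhisutuw]
  C Final Vowel Raising: no change — [huhisutuw]
  D Medial Vowel Deletion: [huhisutuw] → [hhstw]
/ruhukotwe/:
  A Spirantization: no change — [ruhukotwe]
  B Glottal Epenthesis: no change — [ruhukotwe]
  C Final Vowel Raising: [ruhukotwe] → [ruhukotwi]
  D Medial Vowel Deletion: [ruhukotwi] → [rhkotwi]

[hhstw], [rhkotwi]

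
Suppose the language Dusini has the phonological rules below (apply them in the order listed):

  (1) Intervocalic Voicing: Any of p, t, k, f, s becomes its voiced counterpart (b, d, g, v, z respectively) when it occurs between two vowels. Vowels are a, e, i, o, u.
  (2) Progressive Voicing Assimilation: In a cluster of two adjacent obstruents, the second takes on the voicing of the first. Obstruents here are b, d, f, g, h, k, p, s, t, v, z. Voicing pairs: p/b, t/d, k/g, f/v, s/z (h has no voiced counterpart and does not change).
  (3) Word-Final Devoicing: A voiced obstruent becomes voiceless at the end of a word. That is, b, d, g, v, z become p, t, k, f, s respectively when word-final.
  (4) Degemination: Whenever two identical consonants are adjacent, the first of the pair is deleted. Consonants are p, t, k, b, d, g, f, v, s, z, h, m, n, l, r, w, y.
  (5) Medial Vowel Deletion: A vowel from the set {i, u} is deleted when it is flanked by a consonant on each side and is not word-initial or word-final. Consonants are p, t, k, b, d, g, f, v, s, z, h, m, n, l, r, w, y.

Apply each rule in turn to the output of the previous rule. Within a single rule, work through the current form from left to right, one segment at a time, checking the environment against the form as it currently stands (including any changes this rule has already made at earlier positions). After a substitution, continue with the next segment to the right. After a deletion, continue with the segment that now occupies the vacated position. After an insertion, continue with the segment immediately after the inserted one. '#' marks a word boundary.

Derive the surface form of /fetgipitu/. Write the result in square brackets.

(1) Intervocalic Voicing: [fetgipitu] → [fetgibidu]
(2) Progressive Voicing Assimilation: [fetgibidu] → [fetkibidu]
(3) Word-Final Devoicing: no change — [fetkibidu]
(4) Degemination: no change — [fetkibidu]
(5) Medial Vowel Deletion: [fetkibidu] → [fetkbdu]

[fetkbdu]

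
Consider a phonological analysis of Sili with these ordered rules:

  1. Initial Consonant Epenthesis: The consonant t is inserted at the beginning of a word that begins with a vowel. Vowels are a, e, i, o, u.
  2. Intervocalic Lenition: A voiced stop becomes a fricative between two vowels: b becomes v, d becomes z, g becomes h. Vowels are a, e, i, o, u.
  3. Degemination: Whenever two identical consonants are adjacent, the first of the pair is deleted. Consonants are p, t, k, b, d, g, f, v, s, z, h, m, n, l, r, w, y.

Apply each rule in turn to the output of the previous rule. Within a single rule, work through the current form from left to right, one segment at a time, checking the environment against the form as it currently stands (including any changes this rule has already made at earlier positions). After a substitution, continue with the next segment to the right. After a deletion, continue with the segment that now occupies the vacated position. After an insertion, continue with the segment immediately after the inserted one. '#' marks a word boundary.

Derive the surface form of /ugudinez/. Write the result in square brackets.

1 Initial Consonant Epenthesis: [ugudinez] → [tugudinez]
2 Intervocalic Lenition: [tugudinez] → [tuhuzinez]
3 Degemination: no change — [tuhuzinez]

[tuhuzinez]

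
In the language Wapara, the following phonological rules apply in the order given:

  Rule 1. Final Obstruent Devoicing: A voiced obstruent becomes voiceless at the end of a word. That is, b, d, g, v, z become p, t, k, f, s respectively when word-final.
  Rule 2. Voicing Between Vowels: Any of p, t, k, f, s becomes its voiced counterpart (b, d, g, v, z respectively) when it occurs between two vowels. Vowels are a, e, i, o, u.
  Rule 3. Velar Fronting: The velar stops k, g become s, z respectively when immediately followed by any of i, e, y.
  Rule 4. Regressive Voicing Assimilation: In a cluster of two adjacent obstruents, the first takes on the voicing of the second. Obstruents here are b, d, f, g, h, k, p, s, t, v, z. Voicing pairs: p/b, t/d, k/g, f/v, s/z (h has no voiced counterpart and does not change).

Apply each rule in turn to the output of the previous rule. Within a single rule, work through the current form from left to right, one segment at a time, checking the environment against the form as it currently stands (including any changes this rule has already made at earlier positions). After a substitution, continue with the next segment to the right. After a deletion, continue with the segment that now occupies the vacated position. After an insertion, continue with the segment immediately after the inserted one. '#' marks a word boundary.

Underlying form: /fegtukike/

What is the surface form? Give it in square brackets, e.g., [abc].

Rule 1 Final Obstruent Devoicing: no change — [fegtukike]
Rule 2 Voicing Between Vowels: [fegtukike] → [fegtugige]
Rule 3 Velar Fronting: [fegtugige] → [fegtuzize]
Rule 4 Regressive Voicing Assimilation: [fegtuzize] → [fektuzize]

[fektuzize]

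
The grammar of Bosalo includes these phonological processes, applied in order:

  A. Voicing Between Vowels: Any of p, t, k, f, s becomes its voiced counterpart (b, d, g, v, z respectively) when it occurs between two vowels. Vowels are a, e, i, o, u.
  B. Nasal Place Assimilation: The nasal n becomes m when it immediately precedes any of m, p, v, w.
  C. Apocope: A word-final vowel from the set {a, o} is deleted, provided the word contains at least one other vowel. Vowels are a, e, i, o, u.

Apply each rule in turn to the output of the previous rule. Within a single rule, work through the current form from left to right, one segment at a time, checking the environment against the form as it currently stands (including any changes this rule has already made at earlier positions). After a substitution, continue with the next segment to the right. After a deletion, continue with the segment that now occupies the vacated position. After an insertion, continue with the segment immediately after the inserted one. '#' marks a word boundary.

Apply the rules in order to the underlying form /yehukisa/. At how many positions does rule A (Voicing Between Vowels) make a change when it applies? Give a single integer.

2

A Voicing Between Vowels: [yehukisa] → [yehugiza]
B Nasal Place Assimilation: no change — [yehugiza]
C Apocope: [yehugiza] → [yehugiz]
Rule A changed 2 position(s).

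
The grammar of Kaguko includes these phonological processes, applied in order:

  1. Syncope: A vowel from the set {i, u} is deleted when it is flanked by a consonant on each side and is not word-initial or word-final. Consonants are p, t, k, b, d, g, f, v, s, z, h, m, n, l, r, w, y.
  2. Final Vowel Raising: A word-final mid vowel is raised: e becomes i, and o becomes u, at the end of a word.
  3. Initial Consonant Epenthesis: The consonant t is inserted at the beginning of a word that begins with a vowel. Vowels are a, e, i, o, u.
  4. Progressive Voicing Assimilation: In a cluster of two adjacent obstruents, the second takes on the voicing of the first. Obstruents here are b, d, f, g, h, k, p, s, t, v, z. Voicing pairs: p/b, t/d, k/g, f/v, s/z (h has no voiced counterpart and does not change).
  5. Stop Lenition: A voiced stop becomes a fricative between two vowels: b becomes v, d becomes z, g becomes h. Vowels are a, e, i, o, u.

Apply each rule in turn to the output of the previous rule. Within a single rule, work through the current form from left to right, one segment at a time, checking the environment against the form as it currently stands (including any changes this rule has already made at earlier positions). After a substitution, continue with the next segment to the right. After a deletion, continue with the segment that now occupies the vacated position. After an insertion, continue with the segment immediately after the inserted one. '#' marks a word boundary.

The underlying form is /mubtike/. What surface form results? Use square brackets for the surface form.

1 Syncope: [mubtike] → [mbtke]
2 Final Vowel Raising: [mbtke] → [mbtki]
3 Initial Consonant Epenthesis: no change — [mbtki]
4 Progressive Voicing Assimilation: [mbtki] → [mbdgi]
5 Stop Lenition: no change — [mbdgi]

[mbdgi]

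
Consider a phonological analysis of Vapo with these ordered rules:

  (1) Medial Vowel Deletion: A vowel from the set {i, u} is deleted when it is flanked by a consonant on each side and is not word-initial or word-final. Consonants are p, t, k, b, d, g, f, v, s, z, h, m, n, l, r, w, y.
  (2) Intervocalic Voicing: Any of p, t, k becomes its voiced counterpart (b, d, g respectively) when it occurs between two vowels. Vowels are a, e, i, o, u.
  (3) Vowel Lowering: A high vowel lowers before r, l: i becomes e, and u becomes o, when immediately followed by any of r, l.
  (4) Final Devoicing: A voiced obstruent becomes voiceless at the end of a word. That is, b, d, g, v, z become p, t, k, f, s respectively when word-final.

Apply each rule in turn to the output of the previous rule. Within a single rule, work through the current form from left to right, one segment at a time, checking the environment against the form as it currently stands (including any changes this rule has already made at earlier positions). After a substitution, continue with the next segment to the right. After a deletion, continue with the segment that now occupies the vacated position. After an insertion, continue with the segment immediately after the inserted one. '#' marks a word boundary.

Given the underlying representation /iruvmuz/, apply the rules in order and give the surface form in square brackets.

(1) Medial Vowel Deletion: [iruvmuz] → [irvmz]
(2) Intervocalic Voicing: no change — [irvmz]
(3) Vowel Lowering: [irvmz] → [ervmz]
(4) Final Devoicing: [ervmz] → [ervms]

[ervms]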